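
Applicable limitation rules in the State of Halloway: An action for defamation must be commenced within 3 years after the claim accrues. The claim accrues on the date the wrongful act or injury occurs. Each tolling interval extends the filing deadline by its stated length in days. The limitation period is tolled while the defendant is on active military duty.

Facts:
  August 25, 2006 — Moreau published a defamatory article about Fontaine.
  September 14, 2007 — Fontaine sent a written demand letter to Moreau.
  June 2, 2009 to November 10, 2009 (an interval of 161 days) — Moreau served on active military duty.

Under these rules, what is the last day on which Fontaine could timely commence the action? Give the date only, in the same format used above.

February 2, 2010

The limitation period began to run on August 25, 2006.
Adding the 3 years base period to August 25, 2006 gives a deadline of August 25, 2009, before any tolling.
The period was tolled for 161 days by the defendant's active military service (June 2, 2009 to November 10, 2009), pushing the deadline to February 2, 2010.
The other events in the timeline have no effect on the limitation period under the stated rules.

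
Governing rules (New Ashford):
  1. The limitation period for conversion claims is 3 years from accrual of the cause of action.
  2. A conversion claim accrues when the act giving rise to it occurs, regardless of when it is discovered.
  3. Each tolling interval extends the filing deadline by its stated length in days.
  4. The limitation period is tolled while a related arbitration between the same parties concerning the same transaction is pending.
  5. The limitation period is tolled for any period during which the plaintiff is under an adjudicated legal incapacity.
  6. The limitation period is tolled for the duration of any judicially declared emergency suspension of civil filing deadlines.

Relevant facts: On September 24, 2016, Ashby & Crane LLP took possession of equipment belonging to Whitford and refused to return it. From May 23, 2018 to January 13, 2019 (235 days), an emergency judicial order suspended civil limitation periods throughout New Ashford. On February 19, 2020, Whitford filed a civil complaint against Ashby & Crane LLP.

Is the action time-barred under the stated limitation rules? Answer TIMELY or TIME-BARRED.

The claim accrued on September 24, 2016, when the wrongful act occurred.
3 years from September 24, 2016 is September 24, 2019.
The emergency suspension of filing deadlines from May 23, 2018 to January 13, 2019 tolled the period for 235 days, extending the deadline to May 16, 2020.
Filing on February 19, 2020 beat the May 16, 2020 deadline — the action is timely.

TIMELY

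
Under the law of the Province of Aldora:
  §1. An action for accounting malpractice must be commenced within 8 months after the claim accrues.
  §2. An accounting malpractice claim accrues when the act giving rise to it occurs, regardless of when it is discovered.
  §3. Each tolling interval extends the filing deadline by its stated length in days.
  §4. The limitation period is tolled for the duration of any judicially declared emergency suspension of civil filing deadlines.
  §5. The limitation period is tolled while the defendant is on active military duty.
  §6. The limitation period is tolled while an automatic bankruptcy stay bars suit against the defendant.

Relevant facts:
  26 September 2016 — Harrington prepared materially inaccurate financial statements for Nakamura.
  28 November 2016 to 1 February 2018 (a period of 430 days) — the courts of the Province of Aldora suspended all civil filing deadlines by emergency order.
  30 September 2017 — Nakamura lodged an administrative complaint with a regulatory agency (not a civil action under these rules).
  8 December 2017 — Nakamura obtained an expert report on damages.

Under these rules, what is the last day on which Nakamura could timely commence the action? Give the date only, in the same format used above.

30 July 2018

The claim accrued on 26 September 2016, when the wrongful act occurred.
The untolled deadline — 8 months after 26 September 2016 — is 26 May 2017.
Because the emergency suspension of filing deadlines ran from 28 November 2016 to 1 February 2018, the deadline is extended by 430 days to 30 July 2018.
The other events in the timeline have no effect on the limitation period under the stated rules.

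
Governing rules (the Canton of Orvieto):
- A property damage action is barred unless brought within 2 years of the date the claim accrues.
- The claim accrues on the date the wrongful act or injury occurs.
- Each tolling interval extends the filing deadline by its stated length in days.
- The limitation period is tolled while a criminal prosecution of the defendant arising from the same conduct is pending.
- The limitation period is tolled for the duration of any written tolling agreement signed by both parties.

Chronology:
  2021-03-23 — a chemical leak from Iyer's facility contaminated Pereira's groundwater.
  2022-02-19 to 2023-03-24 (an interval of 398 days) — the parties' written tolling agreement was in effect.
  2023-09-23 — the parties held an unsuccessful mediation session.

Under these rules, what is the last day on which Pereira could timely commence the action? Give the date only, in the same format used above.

2024-04-24

The claim accrued on 2021-03-23, when the wrongful act occurred.
The untolled deadline — 2 years after 2021-03-23 — is 2023-03-23.
Because the written tolling agreement ran from 2022-02-19 to 2023-03-24, the deadline is extended by 398 days to 2024-04-24.
Nothing else in the chronology tolls or restarts the period.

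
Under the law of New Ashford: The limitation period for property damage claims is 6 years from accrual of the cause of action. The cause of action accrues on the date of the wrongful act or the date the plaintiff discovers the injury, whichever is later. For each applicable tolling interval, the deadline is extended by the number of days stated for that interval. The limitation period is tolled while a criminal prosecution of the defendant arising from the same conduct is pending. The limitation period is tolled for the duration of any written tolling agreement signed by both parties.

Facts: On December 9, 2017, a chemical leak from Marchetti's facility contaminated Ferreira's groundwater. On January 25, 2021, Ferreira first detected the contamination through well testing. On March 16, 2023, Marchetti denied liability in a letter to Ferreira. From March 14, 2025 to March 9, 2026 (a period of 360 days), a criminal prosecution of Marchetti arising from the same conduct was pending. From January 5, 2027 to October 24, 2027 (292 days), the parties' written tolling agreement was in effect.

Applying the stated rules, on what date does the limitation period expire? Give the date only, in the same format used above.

The claim accrued on January 25, 2021 — the later of the December 9, 2017 act and the January 25, 2021 discovery.
The untolled deadline — 6 years after January 25, 2021 — is January 25, 2027.
The period was tolled for 360 days by the pending criminal prosecution (March 14, 2025 to March 9, 2026), pushing the deadline to January 20, 2028.
The period was tolled for 292 days by the written tolling agreement (January 5, 2027 to October 24, 2027), pushing the deadline to November 7, 2028.
The other events in the timeline have no effect on the limitation period under the stated rules.

November 7, 2028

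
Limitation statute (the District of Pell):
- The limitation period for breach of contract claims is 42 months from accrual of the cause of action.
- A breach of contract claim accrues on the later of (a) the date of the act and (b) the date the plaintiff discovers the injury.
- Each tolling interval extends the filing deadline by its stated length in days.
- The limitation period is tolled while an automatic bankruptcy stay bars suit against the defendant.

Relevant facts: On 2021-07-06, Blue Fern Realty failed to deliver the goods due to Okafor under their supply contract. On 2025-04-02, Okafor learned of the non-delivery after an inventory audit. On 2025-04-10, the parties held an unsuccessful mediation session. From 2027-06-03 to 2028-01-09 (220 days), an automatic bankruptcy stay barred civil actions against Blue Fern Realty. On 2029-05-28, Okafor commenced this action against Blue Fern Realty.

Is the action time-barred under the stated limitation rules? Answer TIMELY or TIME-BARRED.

Taking the later of the act (2021-07-06) and discovery (2025-04-02), the claim accrued on 2025-04-02.
42 months from 2025-04-02 is 2028-10-02.
Because the automatic bankruptcy stay ran from 2027-06-03 to 2028-01-09, the deadline is extended by 220 days to 2029-05-10.
Nothing else in the chronology tolls or restarts the period.
Okafor filed on 2029-05-28, after the 2029-05-10 deadline, so the action is time-barred.

TIME-BARRED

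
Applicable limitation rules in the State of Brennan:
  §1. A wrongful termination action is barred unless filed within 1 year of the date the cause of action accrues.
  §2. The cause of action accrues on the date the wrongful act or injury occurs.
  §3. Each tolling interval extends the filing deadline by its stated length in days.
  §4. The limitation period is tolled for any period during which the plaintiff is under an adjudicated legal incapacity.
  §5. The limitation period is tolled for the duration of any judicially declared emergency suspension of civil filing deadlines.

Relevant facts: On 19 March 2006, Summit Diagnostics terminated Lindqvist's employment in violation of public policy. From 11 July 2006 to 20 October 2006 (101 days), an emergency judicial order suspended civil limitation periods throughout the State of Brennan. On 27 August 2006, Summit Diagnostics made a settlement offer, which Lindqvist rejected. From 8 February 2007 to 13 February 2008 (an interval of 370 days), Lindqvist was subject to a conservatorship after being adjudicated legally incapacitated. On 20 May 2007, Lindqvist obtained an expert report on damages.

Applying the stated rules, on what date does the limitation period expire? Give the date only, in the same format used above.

2 July 2008

The cause of action accrued on 19 March 2006, the date of the act.
1 year from 19 March 2006 is 19 March 2007.
Because the emergency suspension of filing deadlines ran from 11 July 2006 to 20 October 2006, the deadline is extended by 101 days to 28 June 2007.
The plaintiff's legal incapacity from 8 February 2007 to 13 February 2008 tolled the period for 370 days, extending the deadline to 2 July 2008.
Nothing else in the chronology tolls or restarts the period.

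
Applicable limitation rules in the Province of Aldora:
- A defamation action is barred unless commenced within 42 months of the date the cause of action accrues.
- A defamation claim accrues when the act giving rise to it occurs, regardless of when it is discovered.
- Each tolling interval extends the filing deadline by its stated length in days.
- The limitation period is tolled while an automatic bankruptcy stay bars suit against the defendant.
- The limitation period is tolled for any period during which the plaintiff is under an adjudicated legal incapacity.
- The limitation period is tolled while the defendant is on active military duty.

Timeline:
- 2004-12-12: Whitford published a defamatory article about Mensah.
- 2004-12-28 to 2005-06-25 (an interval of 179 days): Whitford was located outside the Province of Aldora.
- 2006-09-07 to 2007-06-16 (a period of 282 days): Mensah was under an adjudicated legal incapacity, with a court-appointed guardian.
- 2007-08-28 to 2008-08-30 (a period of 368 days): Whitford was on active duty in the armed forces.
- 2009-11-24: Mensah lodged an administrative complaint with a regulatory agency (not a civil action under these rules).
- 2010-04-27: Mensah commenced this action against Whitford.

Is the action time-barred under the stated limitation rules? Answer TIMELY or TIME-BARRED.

TIME-BARRED

The claim accrued on 2004-12-12, when the wrongful act occurred.
Adding the 42 months base period to 2004-12-12 gives a deadline of 2008-06-12, before any tolling.
The plaintiff's legal incapacity from 2006-09-07 to 2007-06-16 tolled the period for 282 days, extending the deadline to 2009-03-21.
The period was tolled for 368 days by the defendant's active military service (2007-08-28 to 2008-08-30), pushing the deadline to 2010-03-24.
No stated provision tolls the period for the defendant's absence, so the interval from 2004-12-28 to 2005-06-25 has no effect on the deadline.
The other events in the timeline have no effect on the limitation period under the stated rules.
Filing on 2010-04-27 missed the 2010-03-24 deadline — the action is time-barred.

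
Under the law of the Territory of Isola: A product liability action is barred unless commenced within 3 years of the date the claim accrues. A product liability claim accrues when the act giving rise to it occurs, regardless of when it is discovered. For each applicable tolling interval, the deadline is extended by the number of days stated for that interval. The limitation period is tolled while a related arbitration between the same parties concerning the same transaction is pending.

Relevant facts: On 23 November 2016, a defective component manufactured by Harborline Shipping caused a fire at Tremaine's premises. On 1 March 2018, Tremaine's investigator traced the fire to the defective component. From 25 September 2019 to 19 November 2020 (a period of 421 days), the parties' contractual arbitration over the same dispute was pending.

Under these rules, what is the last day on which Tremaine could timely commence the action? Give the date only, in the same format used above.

Because the rule ties accrual to occurrence, the claim accrued on 23 November 2016, not on the 1 March 2018 discovery date.
The untolled deadline — 3 years after 23 November 2016 — is 23 November 2019.
The period was tolled for 421 days by the pending related arbitration (25 September 2019 to 19 November 2020), pushing the deadline to 17 January 2021.

17 January 2021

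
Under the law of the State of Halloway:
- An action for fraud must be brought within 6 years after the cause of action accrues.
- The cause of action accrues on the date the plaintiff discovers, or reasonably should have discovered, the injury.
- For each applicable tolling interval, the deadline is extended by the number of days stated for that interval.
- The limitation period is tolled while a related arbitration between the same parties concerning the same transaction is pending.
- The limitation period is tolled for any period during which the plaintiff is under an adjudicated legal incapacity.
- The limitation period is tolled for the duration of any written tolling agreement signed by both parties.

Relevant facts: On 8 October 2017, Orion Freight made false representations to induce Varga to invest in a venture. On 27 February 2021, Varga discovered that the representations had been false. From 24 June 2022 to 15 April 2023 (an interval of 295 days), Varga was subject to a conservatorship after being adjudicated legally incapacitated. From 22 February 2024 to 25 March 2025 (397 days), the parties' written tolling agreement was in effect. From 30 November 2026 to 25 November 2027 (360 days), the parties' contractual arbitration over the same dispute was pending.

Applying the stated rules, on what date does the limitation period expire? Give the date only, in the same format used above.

14 January 2030

Under the discovery rule, the claim accrued on 27 February 2021, when Varga discovered the injury — not on the 8 October 2017 date of the underlying act.
The untolled deadline — 6 years after 27 February 2021 — is 27 February 2027.
The plaintiff's legal incapacity from 24 June 2022 to 15 April 2023 tolled the period for 295 days, extending the deadline to 19 December 2027.
The period was tolled for 397 days by the written tolling agreement (22 February 2024 to 25 March 2025), pushing the deadline to 19 January 2029.
The period was tolled for 360 days by the pending related arbitration (30 November 2026 to 25 November 2027), pushing the deadline to 14 January 2030.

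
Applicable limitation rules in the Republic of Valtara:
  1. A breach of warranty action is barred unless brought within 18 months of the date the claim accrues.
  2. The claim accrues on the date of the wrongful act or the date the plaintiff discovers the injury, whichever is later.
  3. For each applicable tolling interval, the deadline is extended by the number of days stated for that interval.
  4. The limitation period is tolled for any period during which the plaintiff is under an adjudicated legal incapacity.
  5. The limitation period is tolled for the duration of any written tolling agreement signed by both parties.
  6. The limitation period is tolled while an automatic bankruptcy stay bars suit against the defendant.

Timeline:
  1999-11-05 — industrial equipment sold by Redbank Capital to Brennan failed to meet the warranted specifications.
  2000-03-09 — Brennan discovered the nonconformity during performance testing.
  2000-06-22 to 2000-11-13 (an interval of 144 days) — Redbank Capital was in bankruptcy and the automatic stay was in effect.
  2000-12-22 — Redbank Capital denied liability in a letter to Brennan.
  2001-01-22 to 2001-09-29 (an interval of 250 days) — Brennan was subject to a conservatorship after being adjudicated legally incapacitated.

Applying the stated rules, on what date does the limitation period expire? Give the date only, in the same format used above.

Taking the later of the act (1999-11-05) and discovery (2000-03-09), the claim accrued on 2000-03-09.
Adding the 18 months base period to 2000-03-09 gives a deadline of 2001-09-09, before any tolling.
The automatic bankruptcy stay from 2000-06-22 to 2000-11-13 tolled the period for 144 days, extending the deadline to 2002-01-31.
Because the plaintiff's legal incapacity ran from 2001-01-22 to 2001-09-29, the deadline is extended by 250 days to 2002-10-08.
The other events in the timeline have no effect on the limitation period under the stated rules.

2002-10-08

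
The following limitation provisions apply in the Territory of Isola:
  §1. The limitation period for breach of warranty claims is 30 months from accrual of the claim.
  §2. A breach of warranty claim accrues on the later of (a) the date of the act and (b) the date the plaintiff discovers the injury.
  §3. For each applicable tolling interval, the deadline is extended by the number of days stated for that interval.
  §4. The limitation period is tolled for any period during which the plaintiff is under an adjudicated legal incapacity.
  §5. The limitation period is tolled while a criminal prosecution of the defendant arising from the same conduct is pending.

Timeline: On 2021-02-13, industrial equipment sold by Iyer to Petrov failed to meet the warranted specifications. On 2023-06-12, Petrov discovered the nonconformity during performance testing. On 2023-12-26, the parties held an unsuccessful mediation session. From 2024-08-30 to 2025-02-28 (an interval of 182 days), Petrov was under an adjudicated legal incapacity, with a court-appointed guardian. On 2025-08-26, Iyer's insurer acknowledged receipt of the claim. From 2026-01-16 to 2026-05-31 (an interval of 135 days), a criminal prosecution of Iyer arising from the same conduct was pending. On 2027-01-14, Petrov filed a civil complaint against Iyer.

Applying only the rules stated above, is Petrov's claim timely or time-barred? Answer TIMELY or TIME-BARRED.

TIME-BARRED

Because discovery on 2023-06-12 post-dates the 2021-02-13 act, accrual under the later-of rule falls on 2023-06-12.
30 months from 2023-06-12 is 2025-12-12.
Because the plaintiff's legal incapacity ran from 2024-08-30 to 2025-02-28, the deadline is extended by 182 days to 2026-06-12.
Because the pending criminal prosecution ran from 2026-01-16 to 2026-05-31, the deadline is extended by 135 days to 2026-10-25.
The other events in the timeline have no effect on the limitation period under the stated rules.
Filing on 2027-01-14 missed the 2026-10-25 deadline — the action is time-barred.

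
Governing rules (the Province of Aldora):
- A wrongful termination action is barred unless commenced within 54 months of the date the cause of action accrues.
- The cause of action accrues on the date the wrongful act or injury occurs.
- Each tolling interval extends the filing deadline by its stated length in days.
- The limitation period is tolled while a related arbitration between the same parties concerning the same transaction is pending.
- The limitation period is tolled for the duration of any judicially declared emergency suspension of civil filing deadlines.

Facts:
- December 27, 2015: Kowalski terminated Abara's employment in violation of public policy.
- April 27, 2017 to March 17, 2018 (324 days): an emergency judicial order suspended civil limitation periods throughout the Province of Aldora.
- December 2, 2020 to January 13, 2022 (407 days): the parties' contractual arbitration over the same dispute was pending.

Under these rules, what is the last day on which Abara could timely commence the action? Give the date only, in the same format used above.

The limitation period began to run on December 27, 2015.
Adding the 54 months base period to December 27, 2015 gives a deadline of June 27, 2020, before any tolling.
Because the emergency suspension of filing deadlines ran from April 27, 2017 to March 17, 2018, the deadline is extended by 324 days to May 17, 2021.
The pending related arbitration from December 2, 2020 to January 13, 2022 tolled the period for 407 days, extending the deadline to June 28, 2022.

June 28, 2022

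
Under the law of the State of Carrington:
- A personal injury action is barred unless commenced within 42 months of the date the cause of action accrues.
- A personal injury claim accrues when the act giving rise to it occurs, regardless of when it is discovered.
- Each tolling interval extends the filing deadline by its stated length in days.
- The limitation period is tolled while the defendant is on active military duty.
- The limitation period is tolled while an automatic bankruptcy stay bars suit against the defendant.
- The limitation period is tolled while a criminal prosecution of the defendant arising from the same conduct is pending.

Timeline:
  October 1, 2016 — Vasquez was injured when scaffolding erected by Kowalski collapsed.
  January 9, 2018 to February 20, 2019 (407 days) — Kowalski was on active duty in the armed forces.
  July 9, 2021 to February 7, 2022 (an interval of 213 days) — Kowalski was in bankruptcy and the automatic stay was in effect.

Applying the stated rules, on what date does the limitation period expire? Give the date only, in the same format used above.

The limitation period began to run on October 1, 2016.
42 months from October 1, 2016 is April 1, 2020.
The defendant's active military service from January 9, 2018 to February 20, 2019 tolled the period for 407 days, extending the deadline to May 13, 2021.
By the time the automatic bankruptcy stay began on July 9, 2021, the limitation period had already expired on May 13, 2021; that interval cannot revive it.

May 13, 2021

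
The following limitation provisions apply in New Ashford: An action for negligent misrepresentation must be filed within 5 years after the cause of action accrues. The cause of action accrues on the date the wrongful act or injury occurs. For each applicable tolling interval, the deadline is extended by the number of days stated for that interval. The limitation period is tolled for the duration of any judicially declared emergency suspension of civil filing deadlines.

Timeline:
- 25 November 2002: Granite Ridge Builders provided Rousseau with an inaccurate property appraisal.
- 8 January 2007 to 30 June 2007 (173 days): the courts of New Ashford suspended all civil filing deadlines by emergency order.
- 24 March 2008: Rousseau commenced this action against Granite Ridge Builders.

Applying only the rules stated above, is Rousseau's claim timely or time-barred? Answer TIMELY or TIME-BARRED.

The cause of action accrued on 25 November 2002, the date of the act.
5 years from 25 November 2002 is 25 November 2007.
The emergency suspension of filing deadlines from 8 January 2007 to 30 June 2007 tolled the period for 173 days, extending the deadline to 16 May 2008.
Filing on 24 March 2008 beat the 16 May 2008 deadline — the action is timely.

TIMELY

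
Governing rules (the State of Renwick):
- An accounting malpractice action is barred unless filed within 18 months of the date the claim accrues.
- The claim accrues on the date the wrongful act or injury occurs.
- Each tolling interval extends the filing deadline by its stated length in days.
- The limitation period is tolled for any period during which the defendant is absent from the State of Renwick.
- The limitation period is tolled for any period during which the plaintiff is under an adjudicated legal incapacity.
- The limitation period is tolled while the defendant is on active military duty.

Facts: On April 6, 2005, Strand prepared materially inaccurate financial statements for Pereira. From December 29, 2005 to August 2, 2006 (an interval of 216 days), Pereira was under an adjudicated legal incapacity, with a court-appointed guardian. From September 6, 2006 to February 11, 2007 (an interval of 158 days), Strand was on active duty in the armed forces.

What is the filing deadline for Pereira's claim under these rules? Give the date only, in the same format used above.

October 15, 2007

The limitation period began to run on April 6, 2005.
The untolled deadline — 18 months after April 6, 2005 — is October 6, 2006.
The period was tolled for 216 days by the plaintiff's legal incapacity (December 29, 2005 to August 2, 2006), pushing the deadline to May 10, 2007.
The period was tolled for 158 days by the defendant's active military service (September 6, 2006 to February 11, 2007), pushing the deadline to October 15, 2007.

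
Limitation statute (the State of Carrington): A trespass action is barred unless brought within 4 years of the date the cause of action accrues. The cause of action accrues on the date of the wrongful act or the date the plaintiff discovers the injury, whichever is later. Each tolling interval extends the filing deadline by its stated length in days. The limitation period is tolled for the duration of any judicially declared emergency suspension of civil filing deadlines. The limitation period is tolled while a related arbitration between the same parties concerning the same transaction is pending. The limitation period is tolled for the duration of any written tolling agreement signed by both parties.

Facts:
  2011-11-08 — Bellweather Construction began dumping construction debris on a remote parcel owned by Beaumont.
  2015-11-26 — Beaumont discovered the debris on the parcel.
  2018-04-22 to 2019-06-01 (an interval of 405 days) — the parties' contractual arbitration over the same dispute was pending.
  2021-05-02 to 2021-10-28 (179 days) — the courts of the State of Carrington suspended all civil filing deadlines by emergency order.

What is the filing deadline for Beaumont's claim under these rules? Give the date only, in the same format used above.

2021-01-04

The claim accrued on 2015-11-26 — the later of the 2011-11-08 act and the 2015-11-26 discovery.
The untolled deadline — 4 years after 2015-11-26 — is 2019-11-26.
The pending related arbitration from 2018-04-22 to 2019-06-01 tolled the period for 405 days, extending the deadline to 2021-01-04.
The emergency suspension of filing deadlines starting 2021-05-02 came too late — the period had run on 2021-01-04 — and so does not extend the deadline.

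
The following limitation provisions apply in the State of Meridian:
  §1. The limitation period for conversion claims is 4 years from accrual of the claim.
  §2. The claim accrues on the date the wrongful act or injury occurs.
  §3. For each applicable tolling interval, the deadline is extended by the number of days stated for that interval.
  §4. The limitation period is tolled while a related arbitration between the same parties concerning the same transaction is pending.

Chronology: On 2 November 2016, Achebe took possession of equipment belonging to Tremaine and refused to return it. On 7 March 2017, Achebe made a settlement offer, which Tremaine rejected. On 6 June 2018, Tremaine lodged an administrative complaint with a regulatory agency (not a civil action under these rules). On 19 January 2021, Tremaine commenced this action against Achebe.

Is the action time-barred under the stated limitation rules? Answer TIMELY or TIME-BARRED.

The claim accrued on 2 November 2016, the date of the act.
4 years from 2 November 2016 is 2 November 2020.
The other events in the timeline have no effect on the limitation period under the stated rules.
The 19 January 2021 filing falls after the 2 November 2020 deadline; the claim is time-barred.

TIME-BARRED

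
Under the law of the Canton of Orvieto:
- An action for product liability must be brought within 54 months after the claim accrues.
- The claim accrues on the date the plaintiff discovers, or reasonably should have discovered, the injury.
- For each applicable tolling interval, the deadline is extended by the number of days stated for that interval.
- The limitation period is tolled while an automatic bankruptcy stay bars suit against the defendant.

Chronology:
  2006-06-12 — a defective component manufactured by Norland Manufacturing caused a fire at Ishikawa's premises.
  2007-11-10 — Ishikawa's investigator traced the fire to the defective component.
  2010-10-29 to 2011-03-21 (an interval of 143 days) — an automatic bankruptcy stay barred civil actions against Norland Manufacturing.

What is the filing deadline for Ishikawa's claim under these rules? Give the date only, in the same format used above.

The claim did not accrue until Ishikawa discovered the injury on 2007-11-10; the 2006-06-12 act date does not start the clock under the stated rule.
Adding the 54 months base period to 2007-11-10 gives a deadline of 2012-05-10, before any tolling.
The period was tolled for 143 days by the automatic bankruptcy stay (2010-10-29 to 2011-03-21), pushing the deadline to 2012-09-30.

2012-09-30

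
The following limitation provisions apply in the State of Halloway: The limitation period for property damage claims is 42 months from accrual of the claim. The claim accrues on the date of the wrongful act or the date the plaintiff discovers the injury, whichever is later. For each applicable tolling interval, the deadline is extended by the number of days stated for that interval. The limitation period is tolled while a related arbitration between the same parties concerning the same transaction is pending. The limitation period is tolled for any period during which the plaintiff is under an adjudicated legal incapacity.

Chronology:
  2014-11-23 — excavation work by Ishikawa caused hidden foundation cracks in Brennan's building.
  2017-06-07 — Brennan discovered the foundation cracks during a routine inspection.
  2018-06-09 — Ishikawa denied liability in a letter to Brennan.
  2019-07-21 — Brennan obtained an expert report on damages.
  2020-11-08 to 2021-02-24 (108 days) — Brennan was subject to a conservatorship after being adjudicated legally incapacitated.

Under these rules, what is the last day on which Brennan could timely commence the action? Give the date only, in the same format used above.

Taking the later of the act (2014-11-23) and discovery (2017-06-07), the claim accrued on 2017-06-07.
Adding the 42 months base period to 2017-06-07 gives a deadline of 2020-12-07, before any tolling.
The plaintiff's legal incapacity from 2020-11-08 to 2021-02-24 tolled the period for 108 days, extending the deadline to 2021-03-25.
None of the other events listed affects the running of the period under the stated rules.

2021-03-25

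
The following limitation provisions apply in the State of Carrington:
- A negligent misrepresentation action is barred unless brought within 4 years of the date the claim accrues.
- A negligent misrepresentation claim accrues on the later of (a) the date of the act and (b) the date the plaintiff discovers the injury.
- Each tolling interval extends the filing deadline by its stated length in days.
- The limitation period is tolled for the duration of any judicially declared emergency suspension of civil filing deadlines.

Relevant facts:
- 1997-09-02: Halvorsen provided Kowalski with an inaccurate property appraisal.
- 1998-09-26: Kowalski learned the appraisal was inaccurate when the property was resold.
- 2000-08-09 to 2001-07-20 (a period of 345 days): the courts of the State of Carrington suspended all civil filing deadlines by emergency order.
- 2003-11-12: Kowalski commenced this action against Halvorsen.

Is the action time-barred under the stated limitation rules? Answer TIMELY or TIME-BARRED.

Taking the later of the act (1997-09-02) and discovery (1998-09-26), the claim accrued on 1998-09-26.
Adding the 4 years base period to 1998-09-26 gives a deadline of 2002-09-26, before any tolling.
The emergency suspension of filing deadlines from 2000-08-09 to 2001-07-20 tolled the period for 345 days, extending the deadline to 2003-09-06.
Filing on 2003-11-12 missed the 2003-09-06 deadline — the action is time-barred.

TIME-BARRED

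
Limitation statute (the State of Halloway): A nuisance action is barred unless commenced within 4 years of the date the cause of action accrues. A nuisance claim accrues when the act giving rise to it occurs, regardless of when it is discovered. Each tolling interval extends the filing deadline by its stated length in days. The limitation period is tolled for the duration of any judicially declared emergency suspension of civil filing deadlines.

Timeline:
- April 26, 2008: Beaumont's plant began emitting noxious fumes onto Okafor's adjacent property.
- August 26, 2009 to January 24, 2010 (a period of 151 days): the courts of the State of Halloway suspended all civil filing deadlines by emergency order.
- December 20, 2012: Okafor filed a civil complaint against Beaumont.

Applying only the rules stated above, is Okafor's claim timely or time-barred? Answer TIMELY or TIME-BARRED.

TIME-BARRED

The cause of action accrued on April 26, 2008, the date of the act.
The untolled deadline — 4 years after April 26, 2008 — is April 26, 2012.
The emergency suspension of filing deadlines from August 26, 2009 to January 24, 2010 tolled the period for 151 days, extending the deadline to September 24, 2012.
Okafor filed on December 20, 2012, after the September 24, 2012 deadline, so the action is time-barred.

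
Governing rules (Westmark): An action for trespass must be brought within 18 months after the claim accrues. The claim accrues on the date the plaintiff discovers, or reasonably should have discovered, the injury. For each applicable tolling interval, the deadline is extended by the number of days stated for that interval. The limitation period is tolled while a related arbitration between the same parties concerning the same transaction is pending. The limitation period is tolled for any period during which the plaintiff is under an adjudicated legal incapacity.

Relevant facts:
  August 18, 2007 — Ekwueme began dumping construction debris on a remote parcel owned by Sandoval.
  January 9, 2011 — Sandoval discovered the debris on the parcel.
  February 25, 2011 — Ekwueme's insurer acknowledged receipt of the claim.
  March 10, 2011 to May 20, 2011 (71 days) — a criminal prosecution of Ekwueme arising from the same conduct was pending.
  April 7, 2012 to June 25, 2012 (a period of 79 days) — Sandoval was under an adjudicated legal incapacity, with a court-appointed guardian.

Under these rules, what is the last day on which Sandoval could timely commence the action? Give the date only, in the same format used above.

The claim did not accrue until Sandoval discovered the injury on January 9, 2011; the August 18, 2007 act date does not start the clock under the stated rule.
The untolled deadline — 18 months after January 9, 2011 — is July 9, 2012.
The period was tolled for 79 days by the plaintiff's legal incapacity (April 7, 2012 to June 25, 2012), pushing the deadline to September 26, 2012.
The pending criminal prosecution from March 10, 2011 to May 20, 2011 does not toll the period, because no stated rule makes a criminal prosecution a tolling event.
None of the other events listed affects the running of the period under the stated rules.

September 26, 2012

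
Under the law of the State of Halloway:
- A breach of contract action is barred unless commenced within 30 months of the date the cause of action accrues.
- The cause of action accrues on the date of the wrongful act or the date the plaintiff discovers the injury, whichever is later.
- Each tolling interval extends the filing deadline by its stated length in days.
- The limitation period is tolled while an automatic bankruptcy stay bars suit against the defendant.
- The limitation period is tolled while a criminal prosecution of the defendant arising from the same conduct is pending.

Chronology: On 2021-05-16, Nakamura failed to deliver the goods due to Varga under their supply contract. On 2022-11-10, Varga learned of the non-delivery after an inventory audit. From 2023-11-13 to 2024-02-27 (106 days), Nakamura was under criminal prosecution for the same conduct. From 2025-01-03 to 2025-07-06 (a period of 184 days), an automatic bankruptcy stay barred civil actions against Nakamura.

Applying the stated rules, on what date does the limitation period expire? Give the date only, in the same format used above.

2026-02-24

Taking the later of the act (2021-05-16) and discovery (2022-11-10), the claim accrued on 2022-11-10.
30 months from 2022-11-10 is 2025-05-10.
Because the pending criminal prosecution ran from 2023-11-13 to 2024-02-27, the deadline is extended by 106 days to 2025-08-24.
The period was tolled for 184 days by the automatic bankruptcy stay (2025-01-03 to 2025-07-06), pushing the deadline to 2026-02-24.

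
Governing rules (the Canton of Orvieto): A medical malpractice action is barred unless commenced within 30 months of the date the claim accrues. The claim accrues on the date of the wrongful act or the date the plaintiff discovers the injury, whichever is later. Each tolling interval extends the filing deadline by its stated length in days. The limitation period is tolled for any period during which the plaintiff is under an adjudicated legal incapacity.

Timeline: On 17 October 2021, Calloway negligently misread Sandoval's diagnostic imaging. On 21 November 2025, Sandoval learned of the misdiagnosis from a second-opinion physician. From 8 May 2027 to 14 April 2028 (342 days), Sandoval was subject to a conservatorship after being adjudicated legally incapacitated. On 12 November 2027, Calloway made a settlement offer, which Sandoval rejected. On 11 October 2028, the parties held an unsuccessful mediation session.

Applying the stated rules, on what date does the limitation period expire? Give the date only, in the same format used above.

28 April 2029

Taking the later of the act (17 October 2021) and discovery (21 November 2025), the claim accrued on 21 November 2025.
30 months from 21 November 2025 is 21 May 2028.
The plaintiff's legal incapacity from 8 May 2027 to 14 April 2028 tolled the period for 342 days, extending the deadline to 28 April 2029.
None of the other events listed affects the running of the period under the stated rules.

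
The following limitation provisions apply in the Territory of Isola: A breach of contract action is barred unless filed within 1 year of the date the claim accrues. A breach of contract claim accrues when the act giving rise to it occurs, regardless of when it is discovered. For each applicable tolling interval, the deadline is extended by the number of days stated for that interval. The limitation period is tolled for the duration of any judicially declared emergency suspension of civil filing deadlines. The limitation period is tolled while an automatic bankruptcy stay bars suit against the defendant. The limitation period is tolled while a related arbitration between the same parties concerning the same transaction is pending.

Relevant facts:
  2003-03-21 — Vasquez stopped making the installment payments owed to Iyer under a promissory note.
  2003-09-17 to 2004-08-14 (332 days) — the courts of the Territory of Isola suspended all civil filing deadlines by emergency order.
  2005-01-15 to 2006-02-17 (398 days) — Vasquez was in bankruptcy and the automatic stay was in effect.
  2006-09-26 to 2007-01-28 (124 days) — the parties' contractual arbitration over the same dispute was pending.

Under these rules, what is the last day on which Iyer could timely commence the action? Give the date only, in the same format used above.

2006-03-21

The claim accrued on 2003-03-21, the date of the act.
Adding the 1 year base period to 2003-03-21 gives a deadline of 2004-03-21, before any tolling.
Because the emergency suspension of filing deadlines ran from 2003-09-17 to 2004-08-14, the deadline is extended by 332 days to 2005-02-16.
The period was tolled for 398 days by the automatic bankruptcy stay (2005-01-15 to 2006-02-17), pushing the deadline to 2006-03-21.
The pending related arbitration from 2006-09-26 to 2007-01-28 began after the period had already run on 2006-03-21, so it has no tolling effect.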